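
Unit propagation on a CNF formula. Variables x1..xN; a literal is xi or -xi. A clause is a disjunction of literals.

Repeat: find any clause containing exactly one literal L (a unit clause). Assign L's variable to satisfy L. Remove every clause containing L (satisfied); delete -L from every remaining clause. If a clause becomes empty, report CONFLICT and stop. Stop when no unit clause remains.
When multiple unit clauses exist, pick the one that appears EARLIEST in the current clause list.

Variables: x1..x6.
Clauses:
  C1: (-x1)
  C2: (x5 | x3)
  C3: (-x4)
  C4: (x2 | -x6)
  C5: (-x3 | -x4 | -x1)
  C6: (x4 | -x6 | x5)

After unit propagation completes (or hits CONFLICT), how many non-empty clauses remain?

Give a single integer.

Answer: 3

Derivation:
unit clause [-1] forces x1=F; simplify:
  satisfied 2 clause(s); 4 remain; assigned so far: [1]
unit clause [-4] forces x4=F; simplify:
  drop 4 from [4, -6, 5] -> [-6, 5]
  satisfied 1 clause(s); 3 remain; assigned so far: [1, 4]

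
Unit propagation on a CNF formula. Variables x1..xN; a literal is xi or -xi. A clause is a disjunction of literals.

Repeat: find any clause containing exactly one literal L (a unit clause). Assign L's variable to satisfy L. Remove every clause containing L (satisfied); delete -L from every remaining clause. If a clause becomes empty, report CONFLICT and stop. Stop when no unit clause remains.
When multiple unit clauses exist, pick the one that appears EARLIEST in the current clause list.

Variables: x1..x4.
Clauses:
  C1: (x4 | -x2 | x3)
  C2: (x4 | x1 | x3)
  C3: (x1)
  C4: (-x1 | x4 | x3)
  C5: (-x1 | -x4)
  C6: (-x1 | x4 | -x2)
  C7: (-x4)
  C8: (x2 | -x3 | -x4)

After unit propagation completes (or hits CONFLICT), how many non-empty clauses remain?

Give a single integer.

unit clause [1] forces x1=T; simplify:
  drop -1 from [-1, 4, 3] -> [4, 3]
  drop -1 from [-1, -4] -> [-4]
  drop -1 from [-1, 4, -2] -> [4, -2]
  satisfied 2 clause(s); 6 remain; assigned so far: [1]
unit clause [-4] forces x4=F; simplify:
  drop 4 from [4, -2, 3] -> [-2, 3]
  drop 4 from [4, 3] -> [3]
  drop 4 from [4, -2] -> [-2]
  satisfied 3 clause(s); 3 remain; assigned so far: [1, 4]
unit clause [3] forces x3=T; simplify:
  satisfied 2 clause(s); 1 remain; assigned so far: [1, 3, 4]
unit clause [-2] forces x2=F; simplify:
  satisfied 1 clause(s); 0 remain; assigned so far: [1, 2, 3, 4]

Answer: 0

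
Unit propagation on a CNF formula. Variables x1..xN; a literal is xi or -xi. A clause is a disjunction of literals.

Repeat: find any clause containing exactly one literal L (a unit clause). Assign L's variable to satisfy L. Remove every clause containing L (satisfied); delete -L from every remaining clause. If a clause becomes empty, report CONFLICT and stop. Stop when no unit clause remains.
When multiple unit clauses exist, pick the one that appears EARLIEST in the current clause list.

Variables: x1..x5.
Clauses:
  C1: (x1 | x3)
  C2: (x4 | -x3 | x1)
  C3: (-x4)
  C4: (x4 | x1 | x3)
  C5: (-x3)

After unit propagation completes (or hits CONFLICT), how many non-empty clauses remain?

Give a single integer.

unit clause [-4] forces x4=F; simplify:
  drop 4 from [4, -3, 1] -> [-3, 1]
  drop 4 from [4, 1, 3] -> [1, 3]
  satisfied 1 clause(s); 4 remain; assigned so far: [4]
unit clause [-3] forces x3=F; simplify:
  drop 3 from [1, 3] -> [1]
  drop 3 from [1, 3] -> [1]
  satisfied 2 clause(s); 2 remain; assigned so far: [3, 4]
unit clause [1] forces x1=T; simplify:
  satisfied 2 clause(s); 0 remain; assigned so far: [1, 3, 4]

Answer: 0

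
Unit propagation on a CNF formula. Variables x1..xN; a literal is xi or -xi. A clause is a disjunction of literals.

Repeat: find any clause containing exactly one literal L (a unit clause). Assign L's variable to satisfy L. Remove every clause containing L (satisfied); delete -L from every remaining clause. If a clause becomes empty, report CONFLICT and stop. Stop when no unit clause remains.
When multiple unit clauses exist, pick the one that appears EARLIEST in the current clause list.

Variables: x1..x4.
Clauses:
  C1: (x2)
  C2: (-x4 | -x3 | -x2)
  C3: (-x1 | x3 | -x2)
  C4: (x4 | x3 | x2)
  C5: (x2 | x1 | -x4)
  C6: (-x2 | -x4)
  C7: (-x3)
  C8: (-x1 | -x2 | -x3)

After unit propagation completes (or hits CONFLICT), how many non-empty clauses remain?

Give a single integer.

Answer: 0

Derivation:
unit clause [2] forces x2=T; simplify:
  drop -2 from [-4, -3, -2] -> [-4, -3]
  drop -2 from [-1, 3, -2] -> [-1, 3]
  drop -2 from [-2, -4] -> [-4]
  drop -2 from [-1, -2, -3] -> [-1, -3]
  satisfied 3 clause(s); 5 remain; assigned so far: [2]
unit clause [-4] forces x4=F; simplify:
  satisfied 2 clause(s); 3 remain; assigned so far: [2, 4]
unit clause [-3] forces x3=F; simplify:
  drop 3 from [-1, 3] -> [-1]
  satisfied 2 clause(s); 1 remain; assigned so far: [2, 3, 4]
unit clause [-1] forces x1=F; simplify:
  satisfied 1 clause(s); 0 remain; assigned so far: [1, 2, 3, 4]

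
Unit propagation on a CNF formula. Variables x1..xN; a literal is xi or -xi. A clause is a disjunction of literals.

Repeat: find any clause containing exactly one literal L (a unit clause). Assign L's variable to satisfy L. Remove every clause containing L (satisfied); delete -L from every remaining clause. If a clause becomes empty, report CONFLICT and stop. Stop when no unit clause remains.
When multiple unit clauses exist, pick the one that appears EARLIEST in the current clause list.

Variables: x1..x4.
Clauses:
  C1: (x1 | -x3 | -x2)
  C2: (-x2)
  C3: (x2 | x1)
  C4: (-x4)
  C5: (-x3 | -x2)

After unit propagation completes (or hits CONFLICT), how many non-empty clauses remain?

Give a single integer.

Answer: 0

Derivation:
unit clause [-2] forces x2=F; simplify:
  drop 2 from [2, 1] -> [1]
  satisfied 3 clause(s); 2 remain; assigned so far: [2]
unit clause [1] forces x1=T; simplify:
  satisfied 1 clause(s); 1 remain; assigned so far: [1, 2]
unit clause [-4] forces x4=F; simplify:
  satisfied 1 clause(s); 0 remain; assigned so far: [1, 2, 4]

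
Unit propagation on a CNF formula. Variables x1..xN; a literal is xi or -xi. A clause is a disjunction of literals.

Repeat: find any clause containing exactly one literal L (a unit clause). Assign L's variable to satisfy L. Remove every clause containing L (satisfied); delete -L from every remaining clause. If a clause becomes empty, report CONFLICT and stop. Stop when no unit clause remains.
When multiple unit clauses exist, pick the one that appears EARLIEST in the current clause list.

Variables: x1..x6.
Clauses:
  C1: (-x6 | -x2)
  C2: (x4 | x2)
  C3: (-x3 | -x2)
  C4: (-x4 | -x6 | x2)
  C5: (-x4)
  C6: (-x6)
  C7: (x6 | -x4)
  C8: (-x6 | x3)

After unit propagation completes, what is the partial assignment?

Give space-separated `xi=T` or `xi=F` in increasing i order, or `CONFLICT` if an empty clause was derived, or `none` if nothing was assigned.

unit clause [-4] forces x4=F; simplify:
  drop 4 from [4, 2] -> [2]
  satisfied 3 clause(s); 5 remain; assigned so far: [4]
unit clause [2] forces x2=T; simplify:
  drop -2 from [-6, -2] -> [-6]
  drop -2 from [-3, -2] -> [-3]
  satisfied 1 clause(s); 4 remain; assigned so far: [2, 4]
unit clause [-6] forces x6=F; simplify:
  satisfied 3 clause(s); 1 remain; assigned so far: [2, 4, 6]
unit clause [-3] forces x3=F; simplify:
  satisfied 1 clause(s); 0 remain; assigned so far: [2, 3, 4, 6]

Answer: x2=T x3=F x4=F x6=F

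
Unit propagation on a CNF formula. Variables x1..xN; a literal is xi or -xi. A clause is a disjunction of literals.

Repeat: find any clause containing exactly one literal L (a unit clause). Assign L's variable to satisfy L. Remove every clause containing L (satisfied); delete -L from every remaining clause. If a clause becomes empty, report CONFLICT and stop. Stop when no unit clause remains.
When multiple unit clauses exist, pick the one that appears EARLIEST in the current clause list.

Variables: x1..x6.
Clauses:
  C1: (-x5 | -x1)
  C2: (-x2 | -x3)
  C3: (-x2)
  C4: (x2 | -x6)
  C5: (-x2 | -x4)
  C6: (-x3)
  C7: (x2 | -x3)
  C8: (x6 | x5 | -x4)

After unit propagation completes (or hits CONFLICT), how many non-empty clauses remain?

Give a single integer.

unit clause [-2] forces x2=F; simplify:
  drop 2 from [2, -6] -> [-6]
  drop 2 from [2, -3] -> [-3]
  satisfied 3 clause(s); 5 remain; assigned so far: [2]
unit clause [-6] forces x6=F; simplify:
  drop 6 from [6, 5, -4] -> [5, -4]
  satisfied 1 clause(s); 4 remain; assigned so far: [2, 6]
unit clause [-3] forces x3=F; simplify:
  satisfied 2 clause(s); 2 remain; assigned so far: [2, 3, 6]

Answer: 2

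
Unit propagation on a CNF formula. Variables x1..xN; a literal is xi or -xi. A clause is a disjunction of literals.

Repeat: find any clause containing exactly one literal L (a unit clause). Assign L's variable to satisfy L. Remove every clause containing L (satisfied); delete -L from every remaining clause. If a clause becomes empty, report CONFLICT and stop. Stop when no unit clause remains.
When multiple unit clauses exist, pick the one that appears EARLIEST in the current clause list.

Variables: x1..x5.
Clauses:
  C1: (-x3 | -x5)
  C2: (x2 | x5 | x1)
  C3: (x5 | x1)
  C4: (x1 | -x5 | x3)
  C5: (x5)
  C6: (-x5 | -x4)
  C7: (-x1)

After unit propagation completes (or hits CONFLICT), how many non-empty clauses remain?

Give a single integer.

Answer: 1

Derivation:
unit clause [5] forces x5=T; simplify:
  drop -5 from [-3, -5] -> [-3]
  drop -5 from [1, -5, 3] -> [1, 3]
  drop -5 from [-5, -4] -> [-4]
  satisfied 3 clause(s); 4 remain; assigned so far: [5]
unit clause [-3] forces x3=F; simplify:
  drop 3 from [1, 3] -> [1]
  satisfied 1 clause(s); 3 remain; assigned so far: [3, 5]
unit clause [1] forces x1=T; simplify:
  drop -1 from [-1] -> [] (empty!)
  satisfied 1 clause(s); 2 remain; assigned so far: [1, 3, 5]
CONFLICT (empty clause)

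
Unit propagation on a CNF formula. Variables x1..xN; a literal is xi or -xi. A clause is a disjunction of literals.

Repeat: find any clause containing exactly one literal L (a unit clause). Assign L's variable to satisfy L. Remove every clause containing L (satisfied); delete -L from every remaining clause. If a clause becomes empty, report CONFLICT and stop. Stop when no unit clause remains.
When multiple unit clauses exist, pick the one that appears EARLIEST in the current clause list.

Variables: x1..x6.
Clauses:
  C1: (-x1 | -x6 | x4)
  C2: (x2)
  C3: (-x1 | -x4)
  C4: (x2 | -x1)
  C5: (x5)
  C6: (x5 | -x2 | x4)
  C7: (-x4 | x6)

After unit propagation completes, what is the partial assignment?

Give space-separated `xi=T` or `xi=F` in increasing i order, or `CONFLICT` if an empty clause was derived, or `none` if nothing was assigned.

unit clause [2] forces x2=T; simplify:
  drop -2 from [5, -2, 4] -> [5, 4]
  satisfied 2 clause(s); 5 remain; assigned so far: [2]
unit clause [5] forces x5=T; simplify:
  satisfied 2 clause(s); 3 remain; assigned so far: [2, 5]

Answer: x2=T x5=T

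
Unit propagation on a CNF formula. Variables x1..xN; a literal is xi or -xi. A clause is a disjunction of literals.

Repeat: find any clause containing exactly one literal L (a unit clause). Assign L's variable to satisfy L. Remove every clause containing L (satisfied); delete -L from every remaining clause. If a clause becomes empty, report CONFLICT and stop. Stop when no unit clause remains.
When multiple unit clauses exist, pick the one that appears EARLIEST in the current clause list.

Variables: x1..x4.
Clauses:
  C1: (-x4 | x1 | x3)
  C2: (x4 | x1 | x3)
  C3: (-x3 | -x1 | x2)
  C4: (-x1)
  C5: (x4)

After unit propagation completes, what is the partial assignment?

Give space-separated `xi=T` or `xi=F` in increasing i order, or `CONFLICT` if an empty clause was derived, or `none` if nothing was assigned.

Answer: x1=F x3=T x4=T

Derivation:
unit clause [-1] forces x1=F; simplify:
  drop 1 from [-4, 1, 3] -> [-4, 3]
  drop 1 from [4, 1, 3] -> [4, 3]
  satisfied 2 clause(s); 3 remain; assigned so far: [1]
unit clause [4] forces x4=T; simplify:
  drop -4 from [-4, 3] -> [3]
  satisfied 2 clause(s); 1 remain; assigned so far: [1, 4]
unit clause [3] forces x3=T; simplify:
  satisfied 1 clause(s); 0 remain; assigned so far: [1, 3, 4]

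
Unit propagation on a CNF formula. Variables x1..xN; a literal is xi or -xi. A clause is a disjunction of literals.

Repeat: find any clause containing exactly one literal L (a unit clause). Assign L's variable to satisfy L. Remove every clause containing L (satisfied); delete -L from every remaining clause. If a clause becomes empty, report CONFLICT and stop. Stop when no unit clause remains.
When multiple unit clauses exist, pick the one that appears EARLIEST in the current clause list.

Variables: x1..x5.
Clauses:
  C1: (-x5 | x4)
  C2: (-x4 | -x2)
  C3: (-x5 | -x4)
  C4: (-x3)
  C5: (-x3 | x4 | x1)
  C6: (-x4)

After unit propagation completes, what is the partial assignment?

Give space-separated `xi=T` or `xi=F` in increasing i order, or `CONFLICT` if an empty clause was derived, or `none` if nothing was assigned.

unit clause [-3] forces x3=F; simplify:
  satisfied 2 clause(s); 4 remain; assigned so far: [3]
unit clause [-4] forces x4=F; simplify:
  drop 4 from [-5, 4] -> [-5]
  satisfied 3 clause(s); 1 remain; assigned so far: [3, 4]
unit clause [-5] forces x5=F; simplify:
  satisfied 1 clause(s); 0 remain; assigned so far: [3, 4, 5]

Answer: x3=F x4=F x5=F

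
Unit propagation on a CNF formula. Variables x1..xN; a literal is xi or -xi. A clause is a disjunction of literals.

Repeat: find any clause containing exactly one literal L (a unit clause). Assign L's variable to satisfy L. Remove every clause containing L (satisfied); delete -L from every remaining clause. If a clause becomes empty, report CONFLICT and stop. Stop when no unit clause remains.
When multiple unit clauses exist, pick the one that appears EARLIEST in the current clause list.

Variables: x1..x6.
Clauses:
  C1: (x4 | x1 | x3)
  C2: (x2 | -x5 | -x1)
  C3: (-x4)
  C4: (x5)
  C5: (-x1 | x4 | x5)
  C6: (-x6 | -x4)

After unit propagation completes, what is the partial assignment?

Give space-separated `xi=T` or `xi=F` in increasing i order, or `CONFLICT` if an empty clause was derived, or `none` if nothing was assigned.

Answer: x4=F x5=T

Derivation:
unit clause [-4] forces x4=F; simplify:
  drop 4 from [4, 1, 3] -> [1, 3]
  drop 4 from [-1, 4, 5] -> [-1, 5]
  satisfied 2 clause(s); 4 remain; assigned so far: [4]
unit clause [5] forces x5=T; simplify:
  drop -5 from [2, -5, -1] -> [2, -1]
  satisfied 2 clause(s); 2 remain; assigned so far: [4, 5]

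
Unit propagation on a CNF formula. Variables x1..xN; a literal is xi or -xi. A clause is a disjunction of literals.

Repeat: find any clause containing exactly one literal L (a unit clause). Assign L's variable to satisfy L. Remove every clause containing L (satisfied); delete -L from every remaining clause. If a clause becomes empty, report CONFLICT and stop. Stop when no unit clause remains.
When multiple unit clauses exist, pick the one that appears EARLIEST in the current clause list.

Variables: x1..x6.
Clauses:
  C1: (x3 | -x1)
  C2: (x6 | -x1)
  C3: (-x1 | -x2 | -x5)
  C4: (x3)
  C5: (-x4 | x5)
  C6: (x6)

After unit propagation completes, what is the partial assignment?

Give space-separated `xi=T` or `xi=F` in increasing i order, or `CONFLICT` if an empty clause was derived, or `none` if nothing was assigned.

Answer: x3=T x6=T

Derivation:
unit clause [3] forces x3=T; simplify:
  satisfied 2 clause(s); 4 remain; assigned so far: [3]
unit clause [6] forces x6=T; simplify:
  satisfied 2 clause(s); 2 remain; assigned so far: [3, 6]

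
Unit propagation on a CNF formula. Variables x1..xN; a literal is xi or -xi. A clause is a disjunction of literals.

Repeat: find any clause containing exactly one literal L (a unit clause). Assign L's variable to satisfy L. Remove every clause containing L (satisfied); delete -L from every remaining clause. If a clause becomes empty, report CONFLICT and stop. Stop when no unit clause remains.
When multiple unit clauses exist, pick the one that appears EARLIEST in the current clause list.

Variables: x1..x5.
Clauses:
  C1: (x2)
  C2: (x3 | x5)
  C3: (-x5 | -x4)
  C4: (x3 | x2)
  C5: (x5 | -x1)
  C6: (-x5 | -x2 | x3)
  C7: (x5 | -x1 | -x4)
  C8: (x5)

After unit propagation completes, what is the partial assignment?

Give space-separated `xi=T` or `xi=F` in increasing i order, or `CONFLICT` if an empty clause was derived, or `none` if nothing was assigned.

Answer: x2=T x3=T x4=F x5=T

Derivation:
unit clause [2] forces x2=T; simplify:
  drop -2 from [-5, -2, 3] -> [-5, 3]
  satisfied 2 clause(s); 6 remain; assigned so far: [2]
unit clause [5] forces x5=T; simplify:
  drop -5 from [-5, -4] -> [-4]
  drop -5 from [-5, 3] -> [3]
  satisfied 4 clause(s); 2 remain; assigned so far: [2, 5]
unit clause [-4] forces x4=F; simplify:
  satisfied 1 clause(s); 1 remain; assigned so far: [2, 4, 5]
unit clause [3] forces x3=T; simplify:
  satisfied 1 clause(s); 0 remain; assigned so far: [2, 3, 4, 5]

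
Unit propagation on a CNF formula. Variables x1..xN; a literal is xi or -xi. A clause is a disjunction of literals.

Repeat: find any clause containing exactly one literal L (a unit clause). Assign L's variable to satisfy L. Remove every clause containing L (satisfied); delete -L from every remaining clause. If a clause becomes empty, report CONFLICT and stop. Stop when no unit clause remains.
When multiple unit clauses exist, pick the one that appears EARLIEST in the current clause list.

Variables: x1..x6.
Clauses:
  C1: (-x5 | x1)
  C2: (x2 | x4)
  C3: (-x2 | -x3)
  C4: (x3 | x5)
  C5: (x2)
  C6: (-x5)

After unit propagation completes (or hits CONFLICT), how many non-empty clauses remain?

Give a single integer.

unit clause [2] forces x2=T; simplify:
  drop -2 from [-2, -3] -> [-3]
  satisfied 2 clause(s); 4 remain; assigned so far: [2]
unit clause [-3] forces x3=F; simplify:
  drop 3 from [3, 5] -> [5]
  satisfied 1 clause(s); 3 remain; assigned so far: [2, 3]
unit clause [5] forces x5=T; simplify:
  drop -5 from [-5, 1] -> [1]
  drop -5 from [-5] -> [] (empty!)
  satisfied 1 clause(s); 2 remain; assigned so far: [2, 3, 5]
CONFLICT (empty clause)

Answer: 1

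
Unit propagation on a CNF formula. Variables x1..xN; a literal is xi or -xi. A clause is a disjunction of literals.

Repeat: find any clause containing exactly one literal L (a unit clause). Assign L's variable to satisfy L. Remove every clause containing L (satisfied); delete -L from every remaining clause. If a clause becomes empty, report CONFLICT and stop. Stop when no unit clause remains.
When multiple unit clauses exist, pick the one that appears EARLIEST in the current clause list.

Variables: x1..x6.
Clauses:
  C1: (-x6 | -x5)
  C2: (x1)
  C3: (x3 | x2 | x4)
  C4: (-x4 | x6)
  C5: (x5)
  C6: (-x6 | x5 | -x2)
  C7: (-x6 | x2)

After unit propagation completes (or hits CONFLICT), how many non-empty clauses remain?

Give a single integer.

unit clause [1] forces x1=T; simplify:
  satisfied 1 clause(s); 6 remain; assigned so far: [1]
unit clause [5] forces x5=T; simplify:
  drop -5 from [-6, -5] -> [-6]
  satisfied 2 clause(s); 4 remain; assigned so far: [1, 5]
unit clause [-6] forces x6=F; simplify:
  drop 6 from [-4, 6] -> [-4]
  satisfied 2 clause(s); 2 remain; assigned so far: [1, 5, 6]
unit clause [-4] forces x4=F; simplify:
  drop 4 from [3, 2, 4] -> [3, 2]
  satisfied 1 clause(s); 1 remain; assigned so far: [1, 4, 5, 6]

Answer: 1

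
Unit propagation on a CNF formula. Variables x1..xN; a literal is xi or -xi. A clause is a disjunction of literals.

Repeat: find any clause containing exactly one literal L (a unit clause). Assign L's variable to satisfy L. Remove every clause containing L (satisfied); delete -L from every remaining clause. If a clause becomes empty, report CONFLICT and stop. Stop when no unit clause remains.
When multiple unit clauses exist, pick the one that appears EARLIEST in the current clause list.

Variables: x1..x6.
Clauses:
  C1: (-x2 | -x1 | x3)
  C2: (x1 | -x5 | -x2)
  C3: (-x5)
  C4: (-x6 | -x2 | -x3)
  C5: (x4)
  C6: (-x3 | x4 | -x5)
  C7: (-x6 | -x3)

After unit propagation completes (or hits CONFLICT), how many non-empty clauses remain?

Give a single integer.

unit clause [-5] forces x5=F; simplify:
  satisfied 3 clause(s); 4 remain; assigned so far: [5]
unit clause [4] forces x4=T; simplify:
  satisfied 1 clause(s); 3 remain; assigned so far: [4, 5]

Answer: 3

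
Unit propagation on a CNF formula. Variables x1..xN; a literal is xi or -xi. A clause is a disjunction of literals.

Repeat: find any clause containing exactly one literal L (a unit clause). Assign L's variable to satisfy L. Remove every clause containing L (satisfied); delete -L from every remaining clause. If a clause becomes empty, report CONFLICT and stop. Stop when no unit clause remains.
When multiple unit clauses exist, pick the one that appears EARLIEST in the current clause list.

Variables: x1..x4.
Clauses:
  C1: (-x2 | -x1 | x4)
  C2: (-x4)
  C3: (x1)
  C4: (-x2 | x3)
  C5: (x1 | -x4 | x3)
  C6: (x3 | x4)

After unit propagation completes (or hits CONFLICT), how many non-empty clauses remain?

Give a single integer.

Answer: 0

Derivation:
unit clause [-4] forces x4=F; simplify:
  drop 4 from [-2, -1, 4] -> [-2, -1]
  drop 4 from [3, 4] -> [3]
  satisfied 2 clause(s); 4 remain; assigned so far: [4]
unit clause [1] forces x1=T; simplify:
  drop -1 from [-2, -1] -> [-2]
  satisfied 1 clause(s); 3 remain; assigned so far: [1, 4]
unit clause [-2] forces x2=F; simplify:
  satisfied 2 clause(s); 1 remain; assigned so far: [1, 2, 4]
unit clause [3] forces x3=T; simplify:
  satisfied 1 clause(s); 0 remain; assigned so far: [1, 2, 3, 4]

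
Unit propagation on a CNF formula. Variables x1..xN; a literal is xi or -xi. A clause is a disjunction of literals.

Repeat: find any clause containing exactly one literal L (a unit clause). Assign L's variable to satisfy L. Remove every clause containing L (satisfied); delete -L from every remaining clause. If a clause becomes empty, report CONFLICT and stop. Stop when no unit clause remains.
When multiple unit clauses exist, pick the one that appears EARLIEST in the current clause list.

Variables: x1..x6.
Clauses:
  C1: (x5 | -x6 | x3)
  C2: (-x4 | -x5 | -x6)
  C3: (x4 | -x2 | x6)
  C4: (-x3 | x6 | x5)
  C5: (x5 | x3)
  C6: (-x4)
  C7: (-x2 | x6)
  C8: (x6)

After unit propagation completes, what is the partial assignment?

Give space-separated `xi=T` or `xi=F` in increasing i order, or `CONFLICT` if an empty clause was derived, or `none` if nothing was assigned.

unit clause [-4] forces x4=F; simplify:
  drop 4 from [4, -2, 6] -> [-2, 6]
  satisfied 2 clause(s); 6 remain; assigned so far: [4]
unit clause [6] forces x6=T; simplify:
  drop -6 from [5, -6, 3] -> [5, 3]
  satisfied 4 clause(s); 2 remain; assigned so far: [4, 6]

Answer: x4=F x6=T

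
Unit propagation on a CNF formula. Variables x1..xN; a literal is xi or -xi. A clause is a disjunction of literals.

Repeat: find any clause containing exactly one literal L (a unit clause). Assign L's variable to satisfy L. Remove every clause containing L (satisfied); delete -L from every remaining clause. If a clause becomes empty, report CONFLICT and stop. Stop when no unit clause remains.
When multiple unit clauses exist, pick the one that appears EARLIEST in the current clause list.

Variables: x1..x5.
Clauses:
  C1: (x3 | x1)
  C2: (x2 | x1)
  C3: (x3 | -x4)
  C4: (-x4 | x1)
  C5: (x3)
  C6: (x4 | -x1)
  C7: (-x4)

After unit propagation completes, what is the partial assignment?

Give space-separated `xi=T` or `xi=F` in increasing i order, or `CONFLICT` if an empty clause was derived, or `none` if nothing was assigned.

unit clause [3] forces x3=T; simplify:
  satisfied 3 clause(s); 4 remain; assigned so far: [3]
unit clause [-4] forces x4=F; simplify:
  drop 4 from [4, -1] -> [-1]
  satisfied 2 clause(s); 2 remain; assigned so far: [3, 4]
unit clause [-1] forces x1=F; simplify:
  drop 1 from [2, 1] -> [2]
  satisfied 1 clause(s); 1 remain; assigned so far: [1, 3, 4]
unit clause [2] forces x2=T; simplify:
  satisfied 1 clause(s); 0 remain; assigned so far: [1, 2, 3, 4]

Answer: x1=F x2=T x3=T x4=F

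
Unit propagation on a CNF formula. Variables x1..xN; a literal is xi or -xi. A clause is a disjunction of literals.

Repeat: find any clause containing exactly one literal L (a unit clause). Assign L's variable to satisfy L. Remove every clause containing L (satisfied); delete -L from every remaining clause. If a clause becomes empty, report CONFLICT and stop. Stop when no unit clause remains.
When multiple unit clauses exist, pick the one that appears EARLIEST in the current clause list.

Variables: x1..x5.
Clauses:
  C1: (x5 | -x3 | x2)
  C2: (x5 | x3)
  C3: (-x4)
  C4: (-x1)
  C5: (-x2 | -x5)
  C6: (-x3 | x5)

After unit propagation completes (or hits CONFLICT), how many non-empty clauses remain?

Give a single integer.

unit clause [-4] forces x4=F; simplify:
  satisfied 1 clause(s); 5 remain; assigned so far: [4]
unit clause [-1] forces x1=F; simplify:
  satisfied 1 clause(s); 4 remain; assigned so far: [1, 4]

Answer: 4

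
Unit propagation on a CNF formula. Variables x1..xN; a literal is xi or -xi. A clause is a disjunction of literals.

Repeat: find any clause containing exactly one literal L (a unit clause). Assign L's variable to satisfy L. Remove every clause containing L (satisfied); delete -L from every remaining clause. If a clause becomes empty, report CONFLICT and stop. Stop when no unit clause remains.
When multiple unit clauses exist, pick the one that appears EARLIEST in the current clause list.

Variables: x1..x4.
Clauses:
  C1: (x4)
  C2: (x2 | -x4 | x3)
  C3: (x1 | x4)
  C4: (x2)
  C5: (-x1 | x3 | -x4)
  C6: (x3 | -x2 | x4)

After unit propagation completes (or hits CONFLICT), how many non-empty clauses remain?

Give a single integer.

Answer: 1

Derivation:
unit clause [4] forces x4=T; simplify:
  drop -4 from [2, -4, 3] -> [2, 3]
  drop -4 from [-1, 3, -4] -> [-1, 3]
  satisfied 3 clause(s); 3 remain; assigned so far: [4]
unit clause [2] forces x2=T; simplify:
  satisfied 2 clause(s); 1 remain; assigned so far: [2, 4]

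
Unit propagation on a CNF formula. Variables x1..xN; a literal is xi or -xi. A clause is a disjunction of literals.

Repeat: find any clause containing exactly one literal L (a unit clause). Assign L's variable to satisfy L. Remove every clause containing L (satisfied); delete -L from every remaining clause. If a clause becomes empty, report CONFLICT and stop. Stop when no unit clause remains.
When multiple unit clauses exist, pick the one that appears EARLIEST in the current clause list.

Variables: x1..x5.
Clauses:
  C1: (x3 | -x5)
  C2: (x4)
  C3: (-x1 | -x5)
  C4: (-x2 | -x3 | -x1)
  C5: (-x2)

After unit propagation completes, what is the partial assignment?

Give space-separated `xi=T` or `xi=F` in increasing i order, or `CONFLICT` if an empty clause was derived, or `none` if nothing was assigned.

Answer: x2=F x4=T

Derivation:
unit clause [4] forces x4=T; simplify:
  satisfied 1 clause(s); 4 remain; assigned so far: [4]
unit clause [-2] forces x2=F; simplify:
  satisfied 2 clause(s); 2 remain; assigned so far: [2, 4]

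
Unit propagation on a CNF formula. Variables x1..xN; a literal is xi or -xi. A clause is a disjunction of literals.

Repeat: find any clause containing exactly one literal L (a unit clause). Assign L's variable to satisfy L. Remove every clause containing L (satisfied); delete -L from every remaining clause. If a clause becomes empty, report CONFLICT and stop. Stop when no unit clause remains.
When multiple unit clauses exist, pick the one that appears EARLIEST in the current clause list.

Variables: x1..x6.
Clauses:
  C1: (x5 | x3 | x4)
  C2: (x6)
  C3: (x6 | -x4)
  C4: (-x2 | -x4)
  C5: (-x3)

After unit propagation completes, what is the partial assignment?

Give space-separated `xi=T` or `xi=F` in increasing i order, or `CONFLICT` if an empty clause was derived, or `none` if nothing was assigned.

unit clause [6] forces x6=T; simplify:
  satisfied 2 clause(s); 3 remain; assigned so far: [6]
unit clause [-3] forces x3=F; simplify:
  drop 3 from [5, 3, 4] -> [5, 4]
  satisfied 1 clause(s); 2 remain; assigned so far: [3, 6]

Answer: x3=F x6=T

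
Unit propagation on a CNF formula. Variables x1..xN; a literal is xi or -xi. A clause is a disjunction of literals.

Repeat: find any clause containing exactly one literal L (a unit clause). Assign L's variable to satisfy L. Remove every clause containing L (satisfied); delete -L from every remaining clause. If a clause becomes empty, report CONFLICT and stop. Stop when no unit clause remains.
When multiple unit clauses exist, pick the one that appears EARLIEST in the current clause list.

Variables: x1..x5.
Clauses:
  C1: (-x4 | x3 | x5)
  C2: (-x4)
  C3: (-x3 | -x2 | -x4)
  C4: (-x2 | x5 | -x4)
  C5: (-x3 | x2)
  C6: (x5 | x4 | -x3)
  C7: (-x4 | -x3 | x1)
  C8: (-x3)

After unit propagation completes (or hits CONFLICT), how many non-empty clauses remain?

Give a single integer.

Answer: 0

Derivation:
unit clause [-4] forces x4=F; simplify:
  drop 4 from [5, 4, -3] -> [5, -3]
  satisfied 5 clause(s); 3 remain; assigned so far: [4]
unit clause [-3] forces x3=F; simplify:
  satisfied 3 clause(s); 0 remain; assigned so far: [3, 4]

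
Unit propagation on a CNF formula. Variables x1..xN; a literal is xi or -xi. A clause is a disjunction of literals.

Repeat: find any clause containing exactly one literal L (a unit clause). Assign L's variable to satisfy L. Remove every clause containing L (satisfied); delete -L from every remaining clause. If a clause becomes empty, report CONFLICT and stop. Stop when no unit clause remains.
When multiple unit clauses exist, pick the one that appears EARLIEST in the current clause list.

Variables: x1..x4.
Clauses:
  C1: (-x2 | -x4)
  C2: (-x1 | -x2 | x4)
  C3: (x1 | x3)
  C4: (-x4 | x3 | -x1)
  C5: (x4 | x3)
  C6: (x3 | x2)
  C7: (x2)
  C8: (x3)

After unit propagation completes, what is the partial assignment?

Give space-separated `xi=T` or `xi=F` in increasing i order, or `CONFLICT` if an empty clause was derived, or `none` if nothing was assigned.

Answer: x1=F x2=T x3=T x4=F

Derivation:
unit clause [2] forces x2=T; simplify:
  drop -2 from [-2, -4] -> [-4]
  drop -2 from [-1, -2, 4] -> [-1, 4]
  satisfied 2 clause(s); 6 remain; assigned so far: [2]
unit clause [-4] forces x4=F; simplify:
  drop 4 from [-1, 4] -> [-1]
  drop 4 from [4, 3] -> [3]
  satisfied 2 clause(s); 4 remain; assigned so far: [2, 4]
unit clause [-1] forces x1=F; simplify:
  drop 1 from [1, 3] -> [3]
  satisfied 1 clause(s); 3 remain; assigned so far: [1, 2, 4]
unit clause [3] forces x3=T; simplify:
  satisfied 3 clause(s); 0 remain; assigned so far: [1, 2, 3, 4]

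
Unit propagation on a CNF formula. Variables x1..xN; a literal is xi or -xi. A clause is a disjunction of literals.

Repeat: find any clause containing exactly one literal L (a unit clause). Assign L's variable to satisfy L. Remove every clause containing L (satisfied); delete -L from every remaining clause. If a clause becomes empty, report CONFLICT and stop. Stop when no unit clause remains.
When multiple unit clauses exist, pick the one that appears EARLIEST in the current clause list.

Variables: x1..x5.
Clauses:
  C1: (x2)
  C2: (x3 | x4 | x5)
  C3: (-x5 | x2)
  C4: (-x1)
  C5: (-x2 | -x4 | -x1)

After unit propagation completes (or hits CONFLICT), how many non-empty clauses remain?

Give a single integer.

unit clause [2] forces x2=T; simplify:
  drop -2 from [-2, -4, -1] -> [-4, -1]
  satisfied 2 clause(s); 3 remain; assigned so far: [2]
unit clause [-1] forces x1=F; simplify:
  satisfied 2 clause(s); 1 remain; assigned so far: [1, 2]

Answer: 1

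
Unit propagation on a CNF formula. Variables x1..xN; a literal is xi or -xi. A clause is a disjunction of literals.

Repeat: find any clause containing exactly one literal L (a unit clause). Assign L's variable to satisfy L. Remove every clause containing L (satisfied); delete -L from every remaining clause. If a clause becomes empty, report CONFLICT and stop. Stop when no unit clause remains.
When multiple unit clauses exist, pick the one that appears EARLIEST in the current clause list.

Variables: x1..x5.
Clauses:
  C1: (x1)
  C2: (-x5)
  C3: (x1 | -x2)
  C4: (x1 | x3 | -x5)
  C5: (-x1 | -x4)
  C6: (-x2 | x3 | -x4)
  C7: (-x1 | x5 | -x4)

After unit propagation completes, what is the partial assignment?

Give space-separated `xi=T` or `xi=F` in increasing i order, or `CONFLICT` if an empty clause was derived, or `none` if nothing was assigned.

Answer: x1=T x4=F x5=F

Derivation:
unit clause [1] forces x1=T; simplify:
  drop -1 from [-1, -4] -> [-4]
  drop -1 from [-1, 5, -4] -> [5, -4]
  satisfied 3 clause(s); 4 remain; assigned so far: [1]
unit clause [-5] forces x5=F; simplify:
  drop 5 from [5, -4] -> [-4]
  satisfied 1 clause(s); 3 remain; assigned so far: [1, 5]
unit clause [-4] forces x4=F; simplify:
  satisfied 3 clause(s); 0 remain; assigned so far: [1, 4, 5]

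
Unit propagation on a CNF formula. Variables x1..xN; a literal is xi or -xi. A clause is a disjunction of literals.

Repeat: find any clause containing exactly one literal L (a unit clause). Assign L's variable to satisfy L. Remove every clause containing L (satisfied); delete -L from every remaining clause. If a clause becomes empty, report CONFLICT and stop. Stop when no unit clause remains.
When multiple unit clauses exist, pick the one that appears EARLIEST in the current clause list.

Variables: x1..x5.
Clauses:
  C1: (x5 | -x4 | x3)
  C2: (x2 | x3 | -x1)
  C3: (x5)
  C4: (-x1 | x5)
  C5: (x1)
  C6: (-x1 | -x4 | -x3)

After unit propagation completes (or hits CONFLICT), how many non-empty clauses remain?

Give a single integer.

Answer: 2

Derivation:
unit clause [5] forces x5=T; simplify:
  satisfied 3 clause(s); 3 remain; assigned so far: [5]
unit clause [1] forces x1=T; simplify:
  drop -1 from [2, 3, -1] -> [2, 3]
  drop -1 from [-1, -4, -3] -> [-4, -3]
  satisfied 1 clause(s); 2 remain; assigned so far: [1, 5]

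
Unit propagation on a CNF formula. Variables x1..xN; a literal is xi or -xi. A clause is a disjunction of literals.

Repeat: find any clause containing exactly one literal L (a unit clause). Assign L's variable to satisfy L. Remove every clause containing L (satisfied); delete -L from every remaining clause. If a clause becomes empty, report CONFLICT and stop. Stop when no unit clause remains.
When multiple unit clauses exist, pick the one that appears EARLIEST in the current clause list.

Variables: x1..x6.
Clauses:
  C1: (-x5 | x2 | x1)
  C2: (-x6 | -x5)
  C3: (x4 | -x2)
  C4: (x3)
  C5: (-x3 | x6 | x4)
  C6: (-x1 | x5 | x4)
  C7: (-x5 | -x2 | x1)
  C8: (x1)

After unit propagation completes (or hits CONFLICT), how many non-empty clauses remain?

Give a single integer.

unit clause [3] forces x3=T; simplify:
  drop -3 from [-3, 6, 4] -> [6, 4]
  satisfied 1 clause(s); 7 remain; assigned so far: [3]
unit clause [1] forces x1=T; simplify:
  drop -1 from [-1, 5, 4] -> [5, 4]
  satisfied 3 clause(s); 4 remain; assigned so far: [1, 3]

Answer: 4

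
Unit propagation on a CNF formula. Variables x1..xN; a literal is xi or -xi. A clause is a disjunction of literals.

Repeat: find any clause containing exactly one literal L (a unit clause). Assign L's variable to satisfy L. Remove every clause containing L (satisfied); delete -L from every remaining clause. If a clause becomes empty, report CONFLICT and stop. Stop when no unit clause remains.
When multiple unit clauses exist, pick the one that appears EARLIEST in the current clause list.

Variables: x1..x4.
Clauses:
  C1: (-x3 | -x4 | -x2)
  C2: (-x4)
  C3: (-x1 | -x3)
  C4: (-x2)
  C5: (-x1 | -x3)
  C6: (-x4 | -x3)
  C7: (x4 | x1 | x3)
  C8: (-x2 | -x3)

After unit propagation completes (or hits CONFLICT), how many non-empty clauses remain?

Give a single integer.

Answer: 3

Derivation:
unit clause [-4] forces x4=F; simplify:
  drop 4 from [4, 1, 3] -> [1, 3]
  satisfied 3 clause(s); 5 remain; assigned so far: [4]
unit clause [-2] forces x2=F; simplify:
  satisfied 2 clause(s); 3 remain; assigned so far: [2, 4]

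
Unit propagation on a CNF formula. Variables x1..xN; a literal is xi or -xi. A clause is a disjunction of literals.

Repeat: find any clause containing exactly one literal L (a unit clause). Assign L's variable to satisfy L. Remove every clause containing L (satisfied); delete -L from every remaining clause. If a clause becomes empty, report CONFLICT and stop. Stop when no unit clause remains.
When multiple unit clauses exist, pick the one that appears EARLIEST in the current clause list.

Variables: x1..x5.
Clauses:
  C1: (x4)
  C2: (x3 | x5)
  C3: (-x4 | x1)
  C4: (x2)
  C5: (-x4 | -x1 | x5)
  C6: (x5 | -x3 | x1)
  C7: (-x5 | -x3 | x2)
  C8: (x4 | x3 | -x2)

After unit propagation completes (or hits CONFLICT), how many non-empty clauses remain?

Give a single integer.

unit clause [4] forces x4=T; simplify:
  drop -4 from [-4, 1] -> [1]
  drop -4 from [-4, -1, 5] -> [-1, 5]
  satisfied 2 clause(s); 6 remain; assigned so far: [4]
unit clause [1] forces x1=T; simplify:
  drop -1 from [-1, 5] -> [5]
  satisfied 2 clause(s); 4 remain; assigned so far: [1, 4]
unit clause [2] forces x2=T; simplify:
  satisfied 2 clause(s); 2 remain; assigned so far: [1, 2, 4]
unit clause [5] forces x5=T; simplify:
  satisfied 2 clause(s); 0 remain; assigned so far: [1, 2, 4, 5]

Answer: 0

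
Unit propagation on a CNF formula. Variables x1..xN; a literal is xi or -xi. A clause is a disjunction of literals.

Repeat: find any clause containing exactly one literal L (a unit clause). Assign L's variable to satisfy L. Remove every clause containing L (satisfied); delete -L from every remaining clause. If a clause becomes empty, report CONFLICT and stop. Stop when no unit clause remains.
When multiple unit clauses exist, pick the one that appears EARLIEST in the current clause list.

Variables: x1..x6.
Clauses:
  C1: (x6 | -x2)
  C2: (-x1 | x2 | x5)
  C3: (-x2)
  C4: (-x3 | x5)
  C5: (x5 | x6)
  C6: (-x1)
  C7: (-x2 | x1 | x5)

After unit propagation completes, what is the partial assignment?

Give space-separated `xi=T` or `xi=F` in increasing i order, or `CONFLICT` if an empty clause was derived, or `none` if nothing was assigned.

unit clause [-2] forces x2=F; simplify:
  drop 2 from [-1, 2, 5] -> [-1, 5]
  satisfied 3 clause(s); 4 remain; assigned so far: [2]
unit clause [-1] forces x1=F; simplify:
  satisfied 2 clause(s); 2 remain; assigned so far: [1, 2]

Answer: x1=F x2=F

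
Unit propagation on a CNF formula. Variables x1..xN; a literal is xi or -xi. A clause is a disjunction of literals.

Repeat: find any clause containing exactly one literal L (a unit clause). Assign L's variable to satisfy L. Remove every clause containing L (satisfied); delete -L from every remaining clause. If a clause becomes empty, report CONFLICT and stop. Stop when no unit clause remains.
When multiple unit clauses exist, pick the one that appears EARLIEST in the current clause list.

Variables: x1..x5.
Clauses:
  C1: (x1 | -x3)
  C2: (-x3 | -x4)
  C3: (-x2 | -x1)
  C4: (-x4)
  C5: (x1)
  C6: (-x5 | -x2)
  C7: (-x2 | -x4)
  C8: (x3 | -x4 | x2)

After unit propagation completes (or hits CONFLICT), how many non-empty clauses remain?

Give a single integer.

unit clause [-4] forces x4=F; simplify:
  satisfied 4 clause(s); 4 remain; assigned so far: [4]
unit clause [1] forces x1=T; simplify:
  drop -1 from [-2, -1] -> [-2]
  satisfied 2 clause(s); 2 remain; assigned so far: [1, 4]
unit clause [-2] forces x2=F; simplify:
  satisfied 2 clause(s); 0 remain; assigned so far: [1, 2, 4]

Answer: 0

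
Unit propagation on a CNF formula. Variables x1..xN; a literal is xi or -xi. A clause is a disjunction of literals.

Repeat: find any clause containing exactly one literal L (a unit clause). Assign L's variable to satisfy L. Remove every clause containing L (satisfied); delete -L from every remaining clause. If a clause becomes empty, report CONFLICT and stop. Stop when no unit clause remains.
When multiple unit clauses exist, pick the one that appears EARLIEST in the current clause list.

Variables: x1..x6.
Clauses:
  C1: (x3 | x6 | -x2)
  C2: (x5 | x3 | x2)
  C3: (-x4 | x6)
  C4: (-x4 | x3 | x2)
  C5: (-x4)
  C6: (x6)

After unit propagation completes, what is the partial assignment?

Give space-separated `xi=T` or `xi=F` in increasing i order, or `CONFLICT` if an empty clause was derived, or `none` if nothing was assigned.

Answer: x4=F x6=T

Derivation:
unit clause [-4] forces x4=F; simplify:
  satisfied 3 clause(s); 3 remain; assigned so far: [4]
unit clause [6] forces x6=T; simplify:
  satisfied 2 clause(s); 1 remain; assigned so far: [4, 6]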